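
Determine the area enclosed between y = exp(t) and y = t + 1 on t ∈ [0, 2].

-5 + exp(2)

On [0, 2], (exp(t)) - (t + 1) = -t + exp(t) - 1 is ≥ 0 throughout, so the area is a single integral of |-t + exp(t) - 1|.
∫[0,2] (-t + exp(t) - 1) dt = -5 + exp(2).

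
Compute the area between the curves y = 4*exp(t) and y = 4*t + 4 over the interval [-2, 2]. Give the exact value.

On [-2, 2], (4*exp(t)) - (4*t + 4) = -4*t + 4*exp(t) - 4 is ≥ 0 throughout, so the area is a single integral of |-4*t + 4*exp(t) - 4|.
∫[-2,2] (-4*t + 4*exp(t) - 4) dt = -16 - 4*exp(-2) + 4*exp(2).

-16 - 4*exp(-2) + 4*exp(2)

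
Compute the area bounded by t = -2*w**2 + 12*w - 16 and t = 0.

8/3

Both boundary curves give t as a function of w, so integrate with respect to w. Setting them equal: -2*w**2 + 12*w - 16 = 0, i.e. -2*(w - 4)*(w - 2) = 0, so they meet at w = 2, 4.
For w in [2, 4], t = -2*w**2 + 12*w - 16 is on the right; area = ∫[2,4] (-2*w**2 + 12*w - 16) dw = 8/3.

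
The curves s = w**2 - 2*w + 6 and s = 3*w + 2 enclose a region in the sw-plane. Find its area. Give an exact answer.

Both boundary curves give s as a function of w, so integrate with respect to w. Setting them equal: w**2 - 5*w + 4 = 0, i.e. (w - 4)*(w - 1) = 0, so they meet at w = 1, 4.
For w in [1, 4], s = w**2 - 2*w + 6 is on the left; area = ∫[1,4] (-(w**2 - 5*w + 4)) dw = 9/2.

9/2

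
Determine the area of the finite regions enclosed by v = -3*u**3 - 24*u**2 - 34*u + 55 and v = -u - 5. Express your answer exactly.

Set the curves equal: -3*u**3 - 24*u**2 - 34*u + 55 = -u - 5, so -3*u**3 - 24*u**2 - 33*u + 60 = 0, which factors as -3*(u - 1)*(u + 4)*(u + 5) = 0. The curves meet at u = -5, -4, 1.
On [-5, -4], v = -u - 5 is on top; that piece has area ∫[-5,-4] (-(-3*u**3 - 24*u**2 - 33*u + 60)) du = 11/4.
On [-4, 1], v = -3*u**3 - 24*u**2 - 34*u + 55 is on top; that piece has area ∫[-4,1] (-3*u**3 - 24*u**2 - 33*u + 60) du = 875/4.
Total enclosed area = 11/4 + 875/4 = 443/2.

443/2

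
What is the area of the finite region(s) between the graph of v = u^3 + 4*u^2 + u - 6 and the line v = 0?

71/6

The curve meets the u-axis where u^3 + 4*u^2 + u - 6 = 0, i.e. (u - 1)*(u + 2)*(u + 3) = 0, at u = -3, -2, 1.
On [-3, -2] the curve lies above the axis; ∫[-3,-2] (u^3 + 4*u^2 + u - 6) du = 7/12, giving area 7/12.
On [-2, 1] the curve lies below the axis; ∫[-2,1] (u^3 + 4*u^2 + u - 6) du = -45/4, giving area 45/4.
Total area = 7/12 + 45/4 = 71/6.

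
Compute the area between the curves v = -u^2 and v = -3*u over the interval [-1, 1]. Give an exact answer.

3

The difference (-u^2) - (-3*u) = -u^2 + 3*u changes sign at u = 0 inside [-1, 1], so split the integral there.
∫[-1,0] (-u^2 + 3*u) du = -11/6; the area of that piece is 11/6.
∫[0,1] (-u^2 + 3*u) du = 7/6.
Total area = 11/6 + 7/6 = 3.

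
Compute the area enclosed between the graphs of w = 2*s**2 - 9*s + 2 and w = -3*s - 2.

Set the curves equal: 2*s**2 - 9*s + 2 = -3*s - 2, so 2*s**2 - 6*s + 4 = 0, which factors as 2*(s - 2)*(s - 1) = 0. The curves meet at s = 1, 2.
On [1, 2], w = -3*s - 2 is on top; that piece has area ∫[1,2] (-(2*s**2 - 6*s + 4)) ds = 1/3.

1/3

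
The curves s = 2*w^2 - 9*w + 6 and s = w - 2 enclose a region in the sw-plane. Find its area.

9

Both boundary curves give s as a function of w, so integrate with respect to w. Setting them equal: 2*w^2 - 10*w + 8 = 0, i.e. 2*(w - 4)*(w - 1) = 0, so they meet at w = 1, 4.
For w in [1, 4], s = 2*w^2 - 9*w + 6 is on the left; area = ∫[1,4] (-(2*w^2 - 10*w + 8)) dw = 9.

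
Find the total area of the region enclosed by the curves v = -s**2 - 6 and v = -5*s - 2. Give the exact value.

Set the curves equal: -s**2 - 6 = -5*s - 2, so -s**2 + 5*s - 4 = 0, which factors as -(s - 4)*(s - 1) = 0. The curves meet at s = 1, 4.
On [1, 4], v = -s**2 - 6 is on top; that piece has area ∫[1,4] (-s**2 + 5*s - 4) ds = 9/2.

9/2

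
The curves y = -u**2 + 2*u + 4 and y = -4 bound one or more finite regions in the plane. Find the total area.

36

Set the curves equal: -u**2 + 2*u + 4 = -4, so -u**2 + 2*u + 8 = 0, which factors as -(u - 4)*(u + 2) = 0. The curves meet at u = -2, 4.
On [-2, 4], y = -u**2 + 2*u + 4 is on top; that piece has area ∫[-2,4] (-u**2 + 2*u + 8) du = 36.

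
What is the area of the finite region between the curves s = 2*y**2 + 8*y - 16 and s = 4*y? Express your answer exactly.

Both boundary curves give s as a function of y, so integrate with respect to y. Setting them equal: 2*y**2 + 4*y - 16 = 0, i.e. 2*(y - 2)*(y + 4) = 0, so they meet at y = -4, 2.
For y in [-4, 2], s = 2*y**2 + 8*y - 16 is on the left; area = ∫[-4,2] (-(2*y**2 + 4*y - 16)) dy = 72.

72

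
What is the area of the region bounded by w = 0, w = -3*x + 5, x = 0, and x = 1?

7/2

On [0, 1], (0) - (-3*x + 5) = 3*x - 5 is ≤ 0 throughout, so the area is a single integral of |3*x - 5|.
∫[0,1] (3*x - 5) dx = -7/2; the area of that piece is 7/2.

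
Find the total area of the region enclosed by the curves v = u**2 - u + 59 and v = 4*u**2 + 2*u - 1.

Set the curves equal: u**2 - u + 59 = 4*u**2 + 2*u - 1, so -3*u**2 - 3*u + 60 = 0, which factors as -3*(u - 4)*(u + 5) = 0. The curves meet at u = -5, 4.
On [-5, 4], v = u**2 - u + 59 is on top; that piece has area ∫[-5,4] (-3*u**2 - 3*u + 60) du = 729/2.

729/2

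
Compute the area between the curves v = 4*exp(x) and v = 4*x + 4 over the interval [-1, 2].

-18 - 4*exp(-1) + 4*exp(2)

On [-1, 2], (4*exp(x)) - (4*x + 4) = -4*x + 4*exp(x) - 4 is ≥ 0 throughout, so the area is a single integral of |-4*x + 4*exp(x) - 4|.
∫[-1,2] (-4*x + 4*exp(x) - 4) dx = -18 - 4*exp(-1) + 4*exp(2).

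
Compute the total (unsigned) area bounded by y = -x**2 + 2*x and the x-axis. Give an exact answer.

4/3

The curve meets the x-axis where -x**2 + 2*x = 0, i.e. -x*(x - 2) = 0, at x = 0, 2.
On [0, 2] the curve lies above the axis; ∫[0,2] (-x**2 + 2*x) dx = 4/3, giving area 4/3.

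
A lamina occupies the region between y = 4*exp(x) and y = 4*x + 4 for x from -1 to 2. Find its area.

On [-1, 2], (4*exp(x)) - (4*x + 4) = -4*x + 4*exp(x) - 4 is ≥ 0 throughout, so the area is a single integral of |-4*x + 4*exp(x) - 4|.
∫[-1,2] (-4*x + 4*exp(x) - 4) dx = -18 - 4*exp(-1) + 4*exp(2).

-18 - 4*exp(-1) + 4*exp(2)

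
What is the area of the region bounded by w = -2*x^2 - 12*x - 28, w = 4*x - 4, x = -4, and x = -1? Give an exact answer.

The difference (-2*x^2 - 12*x - 28) - (4*x - 4) = -2*x^2 - 16*x - 24 changes sign at x = -2 inside [-4, -1], so split the integral there.
∫[-4,-2] (-2*x^2 - 16*x - 24) dx = 32/3.
∫[-2,-1] (-2*x^2 - 16*x - 24) dx = -14/3; the area of that piece is 14/3.
Total area = 32/3 + 14/3 = 46/3.

46/3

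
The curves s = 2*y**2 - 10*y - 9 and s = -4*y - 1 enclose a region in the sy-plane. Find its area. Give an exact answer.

Both boundary curves give s as a function of y, so integrate with respect to y. Setting them equal: 2*y**2 - 6*y - 8 = 0, i.e. 2*(y - 4)*(y + 1) = 0, so they meet at y = -1, 4.
For y in [-1, 4], s = 2*y**2 - 10*y - 9 is on the left; area = ∫[-1,4] (-(2*y**2 - 6*y - 8)) dy = 125/3.

125/3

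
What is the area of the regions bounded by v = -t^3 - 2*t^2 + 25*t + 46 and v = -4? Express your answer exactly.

Set the curves equal: -t^3 - 2*t^2 + 25*t + 46 = -4, so -t^3 - 2*t^2 + 25*t + 50 = 0, which factors as -(t - 5)*(t + 2)*(t + 5) = 0. The curves meet at t = -5, -2, 5.
On [-5, -2], v = -4 is on top; that piece has area ∫[-5,-2] (-(-t^3 - 2*t^2 + 25*t + 50)) dt = 153/4.
On [-2, 5], v = -t^3 - 2*t^2 + 25*t + 46 is on top; that piece has area ∫[-2,5] (-t^3 - 2*t^2 + 25*t + 50) dt = 4459/12.
Total enclosed area = 153/4 + 4459/12 = 2459/6.

2459/6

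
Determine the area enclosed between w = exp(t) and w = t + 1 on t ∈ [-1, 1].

-2 - exp(-1) + exp(1)

On [-1, 1], (exp(t)) - (t + 1) = -t + exp(t) - 1 is ≥ 0 throughout, so the area is a single integral of |-t + exp(t) - 1|.
∫[-1,1] (-t + exp(t) - 1) dt = -2 - exp(-1) + exp(1).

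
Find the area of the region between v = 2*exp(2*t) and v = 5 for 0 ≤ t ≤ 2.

The difference (2*exp(2*t)) - (5) = 2*exp(2*t) - 5 changes sign at t = -log(2)/2 + log(5)/2 inside [0, 2], so split the integral there.
∫[0,-log(2)/2 + log(5)/2] (2*exp(2*t) - 5) dt = log(4*sqrt(10)/125) + 3/2; the area of that piece is -3/2 + log(25*sqrt(10)/8).
∫[-log(2)/2 + log(5)/2,2] (2*exp(2*t) - 5) dt = -25/2 - 5*log(2)/2 + 5*log(5)/2 + exp(4).
Total area = (-3/2 + log(25*sqrt(10)/8)) + (-25/2 - 5*log(2)/2 + 5*log(5)/2 + exp(4)) = -14 - 11*log(2)/2 + log(10)/2 + 9*log(5)/2 + exp(4).

-14 - 11*log(2)/2 + log(10)/2 + 9*log(5)/2 + exp(4)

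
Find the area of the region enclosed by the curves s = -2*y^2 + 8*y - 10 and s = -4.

Both boundary curves give s as a function of y, so integrate with respect to y. Setting them equal: -2*y^2 + 8*y - 6 = 0, i.e. -2*(y - 3)*(y - 1) = 0, so they meet at y = 1, 3.
For y in [1, 3], s = -2*y^2 + 8*y - 10 is on the right; area = ∫[1,3] (-2*y^2 + 8*y - 6) dy = 8/3.

8/3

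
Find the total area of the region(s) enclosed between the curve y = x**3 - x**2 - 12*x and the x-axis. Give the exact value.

The curve meets the x-axis where x**3 - x**2 - 12*x = 0, i.e. x*(x - 4)*(x + 3) = 0, at x = -3, 0, 4.
On [-3, 0] the curve lies above the axis; ∫[-3,0] (x**3 - x**2 - 12*x) dx = 99/4, giving area 99/4.
On [0, 4] the curve lies below the axis; ∫[0,4] (x**3 - x**2 - 12*x) dx = -160/3, giving area 160/3.
Total area = 99/4 + 160/3 = 937/12.

937/12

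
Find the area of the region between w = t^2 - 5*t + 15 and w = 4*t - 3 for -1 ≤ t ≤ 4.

93/2

The difference (t^2 - 5*t + 15) - (4*t - 3) = t^2 - 9*t + 18 changes sign at t = 3 inside [-1, 4], so split the integral there.
∫[-1,3] (t^2 - 9*t + 18) dt = 136/3.
∫[3,4] (t^2 - 9*t + 18) dt = -7/6; the area of that piece is 7/6.
Total area = 136/3 + 7/6 = 93/2.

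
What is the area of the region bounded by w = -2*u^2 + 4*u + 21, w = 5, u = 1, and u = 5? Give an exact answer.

128/3

The difference (-2*u^2 + 4*u + 21) - (5) = -2*u^2 + 4*u + 16 changes sign at u = 4 inside [1, 5], so split the integral there.
∫[1,4] (-2*u^2 + 4*u + 16) du = 36.
∫[4,5] (-2*u^2 + 4*u + 16) du = -20/3; the area of that piece is 20/3.
Total area = 36 + 20/3 = 128/3.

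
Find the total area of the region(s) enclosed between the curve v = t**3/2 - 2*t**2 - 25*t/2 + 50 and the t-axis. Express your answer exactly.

The curve meets the t-axis where t**3/2 - 2*t**2 - 25*t/2 + 50 = 0, i.e. (t - 5)*(t - 4)*(t + 5)/2 = 0, at t = -5, 4, 5.
On [-5, 4] the curve lies above the axis; ∫[-5,4] (t**3/2 - 2*t**2 - 25*t/2 + 50) dt = 2673/8, giving area 2673/8.
On [4, 5] the curve lies below the axis; ∫[4,5] (t**3/2 - 2*t**2 - 25*t/2 + 50) dt = -19/24, giving area 19/24.
Total area = 2673/8 + 19/24 = 4019/12.

4019/12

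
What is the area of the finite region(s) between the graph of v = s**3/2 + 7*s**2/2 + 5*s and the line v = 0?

The curve meets the s-axis where s**3/2 + 7*s**2/2 + 5*s = 0, i.e. s*(s + 2)*(s + 5)/2 = 0, at s = -5, -2, 0.
On [-5, -2] the curve lies above the axis; ∫[-5,-2] (s**3/2 + 7*s**2/2 + 5*s) ds = 63/8, giving area 63/8.
On [-2, 0] the curve lies below the axis; ∫[-2,0] (s**3/2 + 7*s**2/2 + 5*s) ds = -8/3, giving area 8/3.
Total area = 63/8 + 8/3 = 253/24.

253/24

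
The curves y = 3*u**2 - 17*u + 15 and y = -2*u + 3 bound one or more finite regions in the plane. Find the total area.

Set the curves equal: 3*u**2 - 17*u + 15 = -2*u + 3, so 3*u**2 - 15*u + 12 = 0, which factors as 3*(u - 4)*(u - 1) = 0. The curves meet at u = 1, 4.
On [1, 4], y = -2*u + 3 is on top; that piece has area ∫[1,4] (-(3*u**2 - 15*u + 12)) du = 27/2.

27/2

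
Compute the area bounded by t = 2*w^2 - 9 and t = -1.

Both boundary curves give t as a function of w, so integrate with respect to w. Setting them equal: 2*w^2 - 8 = 0, i.e. 2*(w - 2)*(w + 2) = 0, so they meet at w = -2, 2.
For w in [-2, 2], t = 2*w^2 - 9 is on the left; area = ∫[-2,2] (-(2*w^2 - 8)) dw = 64/3.

64/3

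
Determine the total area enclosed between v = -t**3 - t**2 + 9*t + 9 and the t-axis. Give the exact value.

The curve meets the t-axis where -t**3 - t**2 + 9*t + 9 = 0, i.e. -(t - 3)*(t + 1)*(t + 3) = 0, at t = -3, -1, 3.
On [-3, -1] the curve lies below the axis; ∫[-3,-1] (-t**3 - t**2 + 9*t + 9) dt = -20/3, giving area 20/3.
On [-1, 3] the curve lies above the axis; ∫[-1,3] (-t**3 - t**2 + 9*t + 9) dt = 128/3, giving area 128/3.
Total area = 20/3 + 128/3 = 148/3.

148/3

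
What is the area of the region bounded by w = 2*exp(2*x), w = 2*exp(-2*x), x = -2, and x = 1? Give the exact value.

The difference (2*exp(2*x)) - (2*exp(-2*x)) = 2*exp(2*x) - 2*exp(-2*x) changes sign at x = 0 inside [-2, 1], so split the integral there.
∫[-2,0] (2*exp(2*x) - 2*exp(-2*x)) dx = -exp(4) - exp(-4) + 2; the area of that piece is -2 + exp(-4) + exp(4).
∫[0,1] (2*exp(2*x) - 2*exp(-2*x)) dx = -2 + exp(-2) + exp(2).
Total area = (-2 + exp(-4) + exp(4)) + (-2 + exp(-2) + exp(2)) = -4 + exp(-4) + exp(-2) + exp(2) + exp(4).

-4 + exp(-4) + exp(-2) + exp(2) + exp(4)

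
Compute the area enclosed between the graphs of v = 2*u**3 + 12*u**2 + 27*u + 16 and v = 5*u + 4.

1

Set the curves equal: 2*u**3 + 12*u**2 + 27*u + 16 = 5*u + 4, so 2*u**3 + 12*u**2 + 22*u + 12 = 0, which factors as 2*(u + 1)*(u + 2)*(u + 3) = 0. The curves meet at u = -3, -2, -1.
On [-3, -2], v = 2*u**3 + 12*u**2 + 27*u + 16 is on top; that piece has area ∫[-3,-2] (2*u**3 + 12*u**2 + 22*u + 12) du = 1/2.
On [-2, -1], v = 5*u + 4 is on top; that piece has area ∫[-2,-1] (-(2*u**3 + 12*u**2 + 22*u + 12)) du = 1/2.
Total enclosed area = 1/2 + 1/2 = 1.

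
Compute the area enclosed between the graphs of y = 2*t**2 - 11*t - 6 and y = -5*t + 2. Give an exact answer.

Set the curves equal: 2*t**2 - 11*t - 6 = -5*t + 2, so 2*t**2 - 6*t - 8 = 0, which factors as 2*(t - 4)*(t + 1) = 0. The curves meet at t = -1, 4.
On [-1, 4], y = -5*t + 2 is on top; that piece has area ∫[-1,4] (-(2*t**2 - 6*t - 8)) dt = 125/3.

125/3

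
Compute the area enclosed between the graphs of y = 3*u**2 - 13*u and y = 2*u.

125/2

Set the curves equal: 3*u**2 - 13*u = 2*u, so 3*u**2 - 15*u = 0, which factors as 3*u*(u - 5) = 0. The curves meet at u = 0, 5.
On [0, 5], y = 2*u is on top; that piece has area ∫[0,5] (-(3*u**2 - 15*u)) du = 125/2.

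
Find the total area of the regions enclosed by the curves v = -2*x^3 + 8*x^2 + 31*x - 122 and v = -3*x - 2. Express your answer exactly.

3901/6

Set the curves equal: -2*x^3 + 8*x^2 + 31*x - 122 = -3*x - 2, so -2*x^3 + 8*x^2 + 34*x - 120 = 0, which factors as -2*(x - 5)*(x - 3)*(x + 4) = 0. The curves meet at x = -4, 3, 5.
On [-4, 3], v = -3*x - 2 is on top; that piece has area ∫[-4,3] (-(-2*x^3 + 8*x^2 + 34*x - 120)) dx = 3773/6.
On [3, 5], v = -2*x^3 + 8*x^2 + 31*x - 122 is on top; that piece has area ∫[3,5] (-2*x^3 + 8*x^2 + 34*x - 120) dx = 64/3.
Total enclosed area = 3773/6 + 64/3 = 3901/6.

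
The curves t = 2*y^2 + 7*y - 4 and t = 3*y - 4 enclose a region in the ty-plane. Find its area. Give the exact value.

8/3

Both boundary curves give t as a function of y, so integrate with respect to y. Setting them equal: 2*y^2 + 4*y = 0, i.e. 2*y*(y + 2) = 0, so they meet at y = -2, 0.
For y in [-2, 0], t = 2*y^2 + 7*y - 4 is on the left; area = ∫[-2,0] (-(2*y^2 + 4*y)) dy = 8/3.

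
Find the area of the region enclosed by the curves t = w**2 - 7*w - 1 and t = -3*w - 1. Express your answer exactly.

Both boundary curves give t as a function of w, so integrate with respect to w. Setting them equal: w**2 - 4*w = 0, i.e. w*(w - 4) = 0, so they meet at w = 0, 4.
For w in [0, 4], t = w**2 - 7*w - 1 is on the left; area = ∫[0,4] (-(w**2 - 4*w)) dw = 32/3.

32/3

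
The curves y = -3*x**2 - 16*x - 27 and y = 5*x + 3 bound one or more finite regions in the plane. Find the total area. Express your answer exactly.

Set the curves equal: -3*x**2 - 16*x - 27 = 5*x + 3, so -3*x**2 - 21*x - 30 = 0, which factors as -3*(x + 2)*(x + 5) = 0. The curves meet at x = -5, -2.
On [-5, -2], y = -3*x**2 - 16*x - 27 is on top; that piece has area ∫[-5,-2] (-3*x**2 - 21*x - 30) dx = 27/2.

27/2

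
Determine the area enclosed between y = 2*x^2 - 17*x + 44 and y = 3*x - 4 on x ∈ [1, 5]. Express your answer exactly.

The difference (2*x^2 - 17*x + 44) - (3*x - 4) = 2*x^2 - 20*x + 48 changes sign at x = 4 inside [1, 5], so split the integral there.
∫[1,4] (2*x^2 - 20*x + 48) dx = 36.
∫[4,5] (2*x^2 - 20*x + 48) dx = -4/3; the area of that piece is 4/3.
Total area = 36 + 4/3 = 112/3.

112/3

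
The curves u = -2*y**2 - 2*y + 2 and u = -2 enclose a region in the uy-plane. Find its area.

Both boundary curves give u as a function of y, so integrate with respect to y. Setting them equal: -2*y**2 - 2*y + 4 = 0, i.e. -2*(y - 1)*(y + 2) = 0, so they meet at y = -2, 1.
For y in [-2, 1], u = -2*y**2 - 2*y + 2 is on the right; area = ∫[-2,1] (-2*y**2 - 2*y + 4) dy = 9.

9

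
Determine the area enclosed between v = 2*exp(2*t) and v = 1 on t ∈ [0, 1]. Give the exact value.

On [0, 1], (2*exp(2*t)) - (1) = 2*exp(2*t) - 1 is ≥ 0 throughout, so the area is a single integral of |2*exp(2*t) - 1|.
∫[0,1] (2*exp(2*t) - 1) dt = -2 + exp(2).

-2 + exp(2)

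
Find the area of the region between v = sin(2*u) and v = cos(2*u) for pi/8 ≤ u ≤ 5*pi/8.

sqrt(2)

On [pi/8, 5*pi/8], (sin(2*u)) - (cos(2*u)) = sin(2*u) - cos(2*u) is ≥ 0 throughout, so the area is a single integral of |sin(2*u) - cos(2*u)|.
∫[pi/8,5*pi/8] (sin(2*u) - cos(2*u)) du = sqrt(2).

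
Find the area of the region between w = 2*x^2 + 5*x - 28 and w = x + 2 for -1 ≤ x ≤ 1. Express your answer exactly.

On [-1, 1], (2*x^2 + 5*x - 28) - (x + 2) = 2*x^2 + 4*x - 30 is ≤ 0 throughout, so the area is a single integral of |2*x^2 + 4*x - 30|.
∫[-1,1] (2*x^2 + 4*x - 30) dx = -176/3; the area of that piece is 176/3.

176/3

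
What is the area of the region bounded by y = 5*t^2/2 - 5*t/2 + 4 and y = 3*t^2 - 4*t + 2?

Set the curves equal: 5*t^2/2 - 5*t/2 + 4 = 3*t^2 - 4*t + 2, so -t^2/2 + 3*t/2 + 2 = 0, which factors as -(t - 4)*(t + 1)/2 = 0. The curves meet at t = -1, 4.
On [-1, 4], y = 5*t^2/2 - 5*t/2 + 4 is on top; that piece has area ∫[-1,4] (-t^2/2 + 3*t/2 + 2) dt = 125/12.

125/12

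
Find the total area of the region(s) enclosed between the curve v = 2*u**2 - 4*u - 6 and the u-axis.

The curve meets the u-axis where 2*u**2 - 4*u - 6 = 0, i.e. 2*(u - 3)*(u + 1) = 0, at u = -1, 3.
On [-1, 3] the curve lies below the axis; ∫[-1,3] (2*u**2 - 4*u - 6) du = -64/3, giving area 64/3.

64/3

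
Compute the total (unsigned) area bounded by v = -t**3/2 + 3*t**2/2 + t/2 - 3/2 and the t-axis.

The curve meets the t-axis where -t**3/2 + 3*t**2/2 + t/2 - 3/2 = 0, i.e. -(t - 3)*(t - 1)*(t + 1)/2 = 0, at t = -1, 1, 3.
On [-1, 1] the curve lies below the axis; ∫[-1,1] (-t**3/2 + 3*t**2/2 + t/2 - 3/2) dt = -2, giving area 2.
On [1, 3] the curve lies above the axis; ∫[1,3] (-t**3/2 + 3*t**2/2 + t/2 - 3/2) dt = 2, giving area 2.
Total area = 2 + 2 = 4.

4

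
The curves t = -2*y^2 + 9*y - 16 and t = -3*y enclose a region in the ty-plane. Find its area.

8/3

Both boundary curves give t as a function of y, so integrate with respect to y. Setting them equal: -2*y^2 + 12*y - 16 = 0, i.e. -2*(y - 4)*(y - 2) = 0, so they meet at y = 2, 4.
For y in [2, 4], t = -2*y^2 + 9*y - 16 is on the right; area = ∫[2,4] (-2*y^2 + 12*y - 16) dy = 8/3.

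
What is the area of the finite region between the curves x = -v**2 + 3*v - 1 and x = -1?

9/2

Both boundary curves give x as a function of v, so integrate with respect to v. Setting them equal: -v**2 + 3*v = 0, i.e. -v*(v - 3) = 0, so they meet at v = 0, 3.
For v in [0, 3], x = -v**2 + 3*v - 1 is on the right; area = ∫[0,3] (-v**2 + 3*v) dv = 9/2.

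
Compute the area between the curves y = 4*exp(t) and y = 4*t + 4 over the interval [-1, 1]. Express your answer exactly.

-8 - 4*exp(-1) + 4*exp(1)

On [-1, 1], (4*exp(t)) - (4*t + 4) = -4*t + 4*exp(t) - 4 is ≥ 0 throughout, so the area is a single integral of |-4*t + 4*exp(t) - 4|.
∫[-1,1] (-4*t + 4*exp(t) - 4) dt = -8 - 4*exp(-1) + 4*exp(1).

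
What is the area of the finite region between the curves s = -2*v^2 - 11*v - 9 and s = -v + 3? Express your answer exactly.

1/3

Both boundary curves give s as a function of v, so integrate with respect to v. Setting them equal: -2*v^2 - 10*v - 12 = 0, i.e. -2*(v + 2)*(v + 3) = 0, so they meet at v = -3, -2.
For v in [-3, -2], s = -2*v^2 - 11*v - 9 is on the right; area = ∫[-3,-2] (-2*v^2 - 10*v - 12) dv = 1/3.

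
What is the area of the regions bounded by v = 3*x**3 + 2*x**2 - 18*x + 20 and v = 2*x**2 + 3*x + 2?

393/4

Set the curves equal: 3*x**3 + 2*x**2 - 18*x + 20 = 2*x**2 + 3*x + 2, so 3*x**3 - 21*x + 18 = 0, which factors as 3*(x - 2)*(x - 1)*(x + 3) = 0. The curves meet at x = -3, 1, 2.
On [-3, 1], v = 3*x**3 + 2*x**2 - 18*x + 20 is on top; that piece has area ∫[-3,1] (3*x**3 - 21*x + 18) dx = 96.
On [1, 2], v = 2*x**2 + 3*x + 2 is on top; that piece has area ∫[1,2] (-(3*x**3 - 21*x + 18)) dx = 9/4.
Total enclosed area = 96 + 9/4 = 393/4.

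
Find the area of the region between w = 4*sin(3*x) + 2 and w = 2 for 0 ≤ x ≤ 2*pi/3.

The difference (4*sin(3*x) + 2) - (2) = 4*sin(3*x) changes sign at x = pi/3 inside [0, 2*pi/3], so split the integral there.
∫[0,pi/3] (4*sin(3*x)) dx = 8/3.
∫[pi/3,2*pi/3] (4*sin(3*x)) dx = -8/3; the area of that piece is 8/3.
Total area = 8/3 + 8/3 = 16/3.

16/3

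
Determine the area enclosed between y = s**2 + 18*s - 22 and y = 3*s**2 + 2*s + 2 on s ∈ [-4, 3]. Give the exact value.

The difference (s**2 + 18*s - 22) - (3*s**2 + 2*s + 2) = -2*s**2 + 16*s - 24 changes sign at s = 2 inside [-4, 3], so split the integral there.
∫[-4,2] (-2*s**2 + 16*s - 24) ds = -288; the area of that piece is 288.
∫[2,3] (-2*s**2 + 16*s - 24) ds = 10/3.
Total area = 288 + 10/3 = 874/3.

874/3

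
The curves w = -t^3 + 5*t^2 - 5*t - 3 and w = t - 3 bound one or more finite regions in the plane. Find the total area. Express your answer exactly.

Set the curves equal: -t^3 + 5*t^2 - 5*t - 3 = t - 3, so -t^3 + 5*t^2 - 6*t = 0, which factors as -t*(t - 3)*(t - 2) = 0. The curves meet at t = 0, 2, 3.
On [0, 2], w = t - 3 is on top; that piece has area ∫[0,2] (-(-t^3 + 5*t^2 - 6*t)) dt = 8/3.
On [2, 3], w = -t^3 + 5*t^2 - 5*t - 3 is on top; that piece has area ∫[2,3] (-t^3 + 5*t^2 - 6*t) dt = 5/12.
Total enclosed area = 8/3 + 5/12 = 37/12.

37/12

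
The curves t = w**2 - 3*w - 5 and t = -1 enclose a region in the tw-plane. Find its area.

Both boundary curves give t as a function of w, so integrate with respect to w. Setting them equal: w**2 - 3*w - 4 = 0, i.e. (w - 4)*(w + 1) = 0, so they meet at w = -1, 4.
For w in [-1, 4], t = w**2 - 3*w - 5 is on the left; area = ∫[-1,4] (-(w**2 - 3*w - 4)) dw = 125/6.

125/6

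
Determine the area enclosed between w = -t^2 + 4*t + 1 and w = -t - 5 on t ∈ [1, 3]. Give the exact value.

70/3

On [1, 3], (-t^2 + 4*t + 1) - (-t - 5) = -t^2 + 5*t + 6 is ≥ 0 throughout, so the area is a single integral of |-t^2 + 5*t + 6|.
∫[1,3] (-t^2 + 5*t + 6) dt = 70/3.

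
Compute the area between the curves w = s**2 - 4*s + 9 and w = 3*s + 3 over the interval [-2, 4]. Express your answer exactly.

45

The difference (s**2 - 4*s + 9) - (3*s + 3) = s**2 - 7*s + 6 changes sign at s = 1 inside [-2, 4], so split the integral there.
∫[-2,1] (s**2 - 7*s + 6) ds = 63/2.
∫[1,4] (s**2 - 7*s + 6) ds = -27/2; the area of that piece is 27/2.
Total area = 63/2 + 27/2 = 45.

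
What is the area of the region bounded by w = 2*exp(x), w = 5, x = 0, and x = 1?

The difference (2*exp(x)) - (5) = 2*exp(x) - 5 changes sign at x = log(5/2) inside [0, 1], so split the integral there.
∫[0,log(5/2)] (2*exp(x) - 5) dx = log(32/3125) + 3; the area of that piece is -3 + log(3125/32).
∫[log(5/2),1] (2*exp(x) - 5) dx = -10 - 5*log(2) + 2*exp(1) + 5*log(5).
Total area = (-3 + log(3125/32)) + (-10 - 5*log(2) + 2*exp(1) + 5*log(5)) = -13 - 10*log(2) + 2*exp(1) + 10*log(5).

-13 - 10*log(2) + 2*exp(1) + 10*log(5)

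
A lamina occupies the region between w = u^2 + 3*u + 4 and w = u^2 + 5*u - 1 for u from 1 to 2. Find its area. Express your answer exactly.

On [1, 2], (u^2 + 3*u + 4) - (u^2 + 5*u - 1) = -2*u + 5 is ≥ 0 throughout, so the area is a single integral of |-2*u + 5|.
∫[1,2] (-2*u + 5) du = 2.

2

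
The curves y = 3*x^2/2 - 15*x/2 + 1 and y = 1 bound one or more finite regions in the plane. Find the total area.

Set the curves equal: 3*x^2/2 - 15*x/2 + 1 = 1, so 3*x^2/2 - 15*x/2 = 0, which factors as 3*x*(x - 5)/2 = 0. The curves meet at x = 0, 5.
On [0, 5], y = 1 is on top; that piece has area ∫[0,5] (-(3*x^2/2 - 15*x/2)) dx = 125/4.

125/4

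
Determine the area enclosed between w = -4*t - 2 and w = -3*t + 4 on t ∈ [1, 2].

15/2

On [1, 2], (-4*t - 2) - (-3*t + 4) = -t - 6 is ≤ 0 throughout, so the area is a single integral of |-t - 6|.
∫[1,2] (-t - 6) dt = -15/2; the area of that piece is 15/2.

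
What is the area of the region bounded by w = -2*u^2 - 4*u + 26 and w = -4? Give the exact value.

Set the curves equal: -2*u^2 - 4*u + 26 = -4, so -2*u^2 - 4*u + 30 = 0, which factors as -2*(u - 3)*(u + 5) = 0. The curves meet at u = -5, 3.
On [-5, 3], w = -2*u^2 - 4*u + 26 is on top; that piece has area ∫[-5,3] (-2*u^2 - 4*u + 30) du = 512/3.

512/3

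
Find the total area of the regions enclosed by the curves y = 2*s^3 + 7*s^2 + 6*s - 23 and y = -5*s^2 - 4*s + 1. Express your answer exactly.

131/2

Set the curves equal: 2*s^3 + 7*s^2 + 6*s - 23 = -5*s^2 - 4*s + 1, so 2*s^3 + 12*s^2 + 10*s - 24 = 0, which factors as 2*(s - 1)*(s + 3)*(s + 4) = 0. The curves meet at s = -4, -3, 1.
On [-4, -3], y = 2*s^3 + 7*s^2 + 6*s - 23 is on top; that piece has area ∫[-4,-3] (2*s^3 + 12*s^2 + 10*s - 24) ds = 3/2.
On [-3, 1], y = -5*s^2 - 4*s + 1 is on top; that piece has area ∫[-3,1] (-(2*s^3 + 12*s^2 + 10*s - 24)) ds = 64.
Total enclosed area = 3/2 + 64 = 131/2.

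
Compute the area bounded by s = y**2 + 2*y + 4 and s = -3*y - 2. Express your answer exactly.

1/6

Both boundary curves give s as a function of y, so integrate with respect to y. Setting them equal: y**2 + 5*y + 6 = 0, i.e. (y + 2)*(y + 3) = 0, so they meet at y = -3, -2.
For y in [-3, -2], s = y**2 + 2*y + 4 is on the left; area = ∫[-3,-2] (-(y**2 + 5*y + 6)) dy = 1/6.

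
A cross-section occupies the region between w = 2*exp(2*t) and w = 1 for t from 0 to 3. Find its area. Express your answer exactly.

On [0, 3], (2*exp(2*t)) - (1) = 2*exp(2*t) - 1 is ≥ 0 throughout, so the area is a single integral of |2*exp(2*t) - 1|.
∫[0,3] (2*exp(2*t) - 1) dt = -4 + exp(6).

-4 + exp(6)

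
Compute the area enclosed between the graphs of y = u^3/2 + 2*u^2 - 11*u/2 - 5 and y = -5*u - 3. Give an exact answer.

253/24

Set the curves equal: u^3/2 + 2*u^2 - 11*u/2 - 5 = -5*u - 3, so u^3/2 + 2*u^2 - u/2 - 2 = 0, which factors as (u - 1)*(u + 1)*(u + 4)/2 = 0. The curves meet at u = -4, -1, 1.
On [-4, -1], y = u^3/2 + 2*u^2 - 11*u/2 - 5 is on top; that piece has area ∫[-4,-1] (u^3/2 + 2*u^2 - u/2 - 2) du = 63/8.
On [-1, 1], y = -5*u - 3 is on top; that piece has area ∫[-1,1] (-(u^3/2 + 2*u^2 - u/2 - 2)) du = 8/3.
Total enclosed area = 63/8 + 8/3 = 253/24.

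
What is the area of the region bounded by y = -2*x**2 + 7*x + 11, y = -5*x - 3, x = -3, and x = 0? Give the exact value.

The difference (-2*x**2 + 7*x + 11) - (-5*x - 3) = -2*x**2 + 12*x + 14 changes sign at x = -1 inside [-3, 0], so split the integral there.
∫[-3,-1] (-2*x**2 + 12*x + 14) dx = -112/3; the area of that piece is 112/3.
∫[-1,0] (-2*x**2 + 12*x + 14) dx = 22/3.
Total area = 112/3 + 22/3 = 134/3.

134/3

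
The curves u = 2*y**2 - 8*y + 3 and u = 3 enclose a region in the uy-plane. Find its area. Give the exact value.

Both boundary curves give u as a function of y, so integrate with respect to y. Setting them equal: 2*y**2 - 8*y = 0, i.e. 2*y*(y - 4) = 0, so they meet at y = 0, 4.
For y in [0, 4], u = 2*y**2 - 8*y + 3 is on the left; area = ∫[0,4] (-(2*y**2 - 8*y)) dy = 64/3.

64/3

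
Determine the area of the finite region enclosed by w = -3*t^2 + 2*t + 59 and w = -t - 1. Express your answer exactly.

Set the curves equal: -3*t^2 + 2*t + 59 = -t - 1, so -3*t^2 + 3*t + 60 = 0, which factors as -3*(t - 5)*(t + 4) = 0. The curves meet at t = -4, 5.
On [-4, 5], w = -3*t^2 + 2*t + 59 is on top; that piece has area ∫[-4,5] (-3*t^2 + 3*t + 60) dt = 729/2.

729/2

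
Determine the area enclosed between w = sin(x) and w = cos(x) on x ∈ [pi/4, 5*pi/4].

On [pi/4, 5*pi/4], (sin(x)) - (cos(x)) = sin(x) - cos(x) is ≥ 0 throughout, so the area is a single integral of |sin(x) - cos(x)|.
∫[pi/4,5*pi/4] (sin(x) - cos(x)) dx = 2*sqrt(2).

2*sqrt(2)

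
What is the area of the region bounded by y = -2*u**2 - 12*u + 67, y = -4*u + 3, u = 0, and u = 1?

On [0, 1], (-2*u**2 - 12*u + 67) - (-4*u + 3) = -2*u**2 - 8*u + 64 is ≥ 0 throughout, so the area is a single integral of |-2*u**2 - 8*u + 64|.
∫[0,1] (-2*u**2 - 8*u + 64) du = 178/3.

178/3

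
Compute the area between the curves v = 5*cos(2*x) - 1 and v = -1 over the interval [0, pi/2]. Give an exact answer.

The difference (5*cos(2*x) - 1) - (-1) = 5*cos(2*x) changes sign at x = pi/4 inside [0, pi/2], so split the integral there.
∫[0,pi/4] (5*cos(2*x)) dx = 5/2.
∫[pi/4,pi/2] (5*cos(2*x)) dx = -5/2; the area of that piece is 5/2.
Total area = 5/2 + 5/2 = 5.

5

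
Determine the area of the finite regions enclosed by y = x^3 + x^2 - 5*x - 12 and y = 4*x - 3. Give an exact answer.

148/3

Set the curves equal: x^3 + x^2 - 5*x - 12 = 4*x - 3, so x^3 + x^2 - 9*x - 9 = 0, which factors as (x - 3)*(x + 1)*(x + 3) = 0. The curves meet at x = -3, -1, 3.
On [-3, -1], y = x^3 + x^2 - 5*x - 12 is on top; that piece has area ∫[-3,-1] (x^3 + x^2 - 9*x - 9) dx = 20/3.
On [-1, 3], y = 4*x - 3 is on top; that piece has area ∫[-1,3] (-(x^3 + x^2 - 9*x - 9)) dx = 128/3.
Total enclosed area = 20/3 + 128/3 = 148/3.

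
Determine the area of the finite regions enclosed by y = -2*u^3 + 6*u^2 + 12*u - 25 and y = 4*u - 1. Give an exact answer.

Set the curves equal: -2*u^3 + 6*u^2 + 12*u - 25 = 4*u - 1, so -2*u^3 + 6*u^2 + 8*u - 24 = 0, which factors as -2*(u - 3)*(u - 2)*(u + 2) = 0. The curves meet at u = -2, 2, 3.
On [-2, 2], y = 4*u - 1 is on top; that piece has area ∫[-2,2] (-(-2*u^3 + 6*u^2 + 8*u - 24)) du = 64.
On [2, 3], y = -2*u^3 + 6*u^2 + 12*u - 25 is on top; that piece has area ∫[2,3] (-2*u^3 + 6*u^2 + 8*u - 24) du = 3/2.
Total enclosed area = 64 + 3/2 = 131/2.

131/2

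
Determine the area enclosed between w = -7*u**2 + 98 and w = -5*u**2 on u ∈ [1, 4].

On [1, 4], (-7*u**2 + 98) - (-5*u**2) = -2*u**2 + 98 is ≥ 0 throughout, so the area is a single integral of |-2*u**2 + 98|.
∫[1,4] (-2*u**2 + 98) du = 252.

252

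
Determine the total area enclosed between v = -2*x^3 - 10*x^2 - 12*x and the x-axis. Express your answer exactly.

The curve meets the x-axis where -2*x^3 - 10*x^2 - 12*x = 0, i.e. -2*x*(x + 2)*(x + 3) = 0, at x = -3, -2, 0.
On [-3, -2] the curve lies below the axis; ∫[-3,-2] (-2*x^3 - 10*x^2 - 12*x) dx = -5/6, giving area 5/6.
On [-2, 0] the curve lies above the axis; ∫[-2,0] (-2*x^3 - 10*x^2 - 12*x) dx = 16/3, giving area 16/3.
Total area = 5/6 + 16/3 = 37/6.

37/6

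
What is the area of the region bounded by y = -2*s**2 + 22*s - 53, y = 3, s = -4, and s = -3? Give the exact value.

On [-4, -3], (-2*s**2 + 22*s - 53) - (3) = -2*s**2 + 22*s - 56 is ≤ 0 throughout, so the area is a single integral of |-2*s**2 + 22*s - 56|.
∫[-4,-3] (-2*s**2 + 22*s - 56) ds = -473/3; the area of that piece is 473/3.

473/3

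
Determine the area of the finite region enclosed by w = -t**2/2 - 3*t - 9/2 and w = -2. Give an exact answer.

16/3

Set the curves equal: -t**2/2 - 3*t - 9/2 = -2, so -t**2/2 - 3*t - 5/2 = 0, which factors as -(t + 1)*(t + 5)/2 = 0. The curves meet at t = -5, -1.
On [-5, -1], w = -t**2/2 - 3*t - 9/2 is on top; that piece has area ∫[-5,-1] (-t**2/2 - 3*t - 5/2) dt = 16/3.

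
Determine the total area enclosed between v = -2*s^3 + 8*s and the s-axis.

16

The curve meets the s-axis where -2*s^3 + 8*s = 0, i.e. -2*s*(s - 2)*(s + 2) = 0, at s = -2, 0, 2.
On [-2, 0] the curve lies below the axis; ∫[-2,0] (-2*s^3 + 8*s) ds = -8, giving area 8.
On [0, 2] the curve lies above the axis; ∫[0,2] (-2*s^3 + 8*s) ds = 8, giving area 8.
Total area = 8 + 8 = 16.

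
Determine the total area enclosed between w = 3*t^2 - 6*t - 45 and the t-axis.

The curve meets the t-axis where 3*t^2 - 6*t - 45 = 0, i.e. 3*(t - 5)*(t + 3) = 0, at t = -3, 5.
On [-3, 5] the curve lies below the axis; ∫[-3,5] (3*t^2 - 6*t - 45) dt = -256, giving area 256.

256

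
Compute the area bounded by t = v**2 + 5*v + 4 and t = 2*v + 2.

Both boundary curves give t as a function of v, so integrate with respect to v. Setting them equal: v**2 + 3*v + 2 = 0, i.e. (v + 1)*(v + 2) = 0, so they meet at v = -2, -1.
For v in [-2, -1], t = v**2 + 5*v + 4 is on the left; area = ∫[-2,-1] (-(v**2 + 3*v + 2)) dv = 1/6.

1/6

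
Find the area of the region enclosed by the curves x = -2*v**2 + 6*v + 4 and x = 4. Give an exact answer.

9

Both boundary curves give x as a function of v, so integrate with respect to v. Setting them equal: -2*v**2 + 6*v = 0, i.e. -2*v*(v - 3) = 0, so they meet at v = 0, 3.
For v in [0, 3], x = -2*v**2 + 6*v + 4 is on the right; area = ∫[0,3] (-2*v**2 + 6*v) dv = 9.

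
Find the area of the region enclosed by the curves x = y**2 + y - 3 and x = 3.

125/6

Both boundary curves give x as a function of y, so integrate with respect to y. Setting them equal: y**2 + y - 6 = 0, i.e. (y - 2)*(y + 3) = 0, so they meet at y = -3, 2.
For y in [-3, 2], x = y**2 + y - 3 is on the left; area = ∫[-3,2] (-(y**2 + y - 6)) dy = 125/6.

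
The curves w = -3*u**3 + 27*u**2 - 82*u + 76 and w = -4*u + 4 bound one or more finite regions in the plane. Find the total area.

Set the curves equal: -3*u**3 + 27*u**2 - 82*u + 76 = -4*u + 4, so -3*u**3 + 27*u**2 - 78*u + 72 = 0, which factors as -3*(u - 4)*(u - 3)*(u - 2) = 0. The curves meet at u = 2, 3, 4.
On [2, 3], w = -4*u + 4 is on top; that piece has area ∫[2,3] (-(-3*u**3 + 27*u**2 - 78*u + 72)) du = 3/4.
On [3, 4], w = -3*u**3 + 27*u**2 - 82*u + 76 is on top; that piece has area ∫[3,4] (-3*u**3 + 27*u**2 - 78*u + 72) du = 3/4.
Total enclosed area = 3/4 + 3/4 = 3/2.

3/2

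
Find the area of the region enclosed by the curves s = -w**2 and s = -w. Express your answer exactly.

Both boundary curves give s as a function of w, so integrate with respect to w. Setting them equal: -w**2 + w = 0, i.e. -w*(w - 1) = 0, so they meet at w = 0, 1.
For w in [0, 1], s = -w**2 is on the right; area = ∫[0,1] (-w**2 + w) dw = 1/6.

1/6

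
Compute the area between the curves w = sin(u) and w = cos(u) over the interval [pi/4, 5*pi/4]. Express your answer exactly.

On [pi/4, 5*pi/4], (sin(u)) - (cos(u)) = sin(u) - cos(u) is ≥ 0 throughout, so the area is a single integral of |sin(u) - cos(u)|.
∫[pi/4,5*pi/4] (sin(u) - cos(u)) du = 2*sqrt(2).

2*sqrt(2)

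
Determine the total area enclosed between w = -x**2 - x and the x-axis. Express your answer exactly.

The curve meets the x-axis where -x**2 - x = 0, i.e. -x*(x + 1) = 0, at x = -1, 0.
On [-1, 0] the curve lies above the axis; ∫[-1,0] (-x**2 - x) dx = 1/6, giving area 1/6.

1/6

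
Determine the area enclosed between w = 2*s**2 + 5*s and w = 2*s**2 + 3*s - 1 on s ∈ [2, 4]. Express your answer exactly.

On [2, 4], (2*s**2 + 5*s) - (2*s**2 + 3*s - 1) = 2*s + 1 is ≥ 0 throughout, so the area is a single integral of |2*s + 1|.
∫[2,4] (2*s + 1) ds = 14.

14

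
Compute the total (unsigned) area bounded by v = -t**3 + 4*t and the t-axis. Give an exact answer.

8

The curve meets the t-axis where -t**3 + 4*t = 0, i.e. -t*(t - 2)*(t + 2) = 0, at t = -2, 0, 2.
On [-2, 0] the curve lies below the axis; ∫[-2,0] (-t**3 + 4*t) dt = -4, giving area 4.
On [0, 2] the curve lies above the axis; ∫[0,2] (-t**3 + 4*t) dt = 4, giving area 4.
Total area = 4 + 4 = 8.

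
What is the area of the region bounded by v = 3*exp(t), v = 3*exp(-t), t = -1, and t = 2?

The difference (3*exp(t)) - (3*exp(-t)) = 3*exp(t) - 3*exp(-t) changes sign at t = 0 inside [-1, 2], so split the integral there.
∫[-1,0] (3*exp(t) - 3*exp(-t)) dt = -3*exp(1) - 3*exp(-1) + 6; the area of that piece is -6 + 3*exp(-1) + 3*exp(1).
∫[0,2] (3*exp(t) - 3*exp(-t)) dt = -6 + 3*exp(-2) + 3*exp(2).
Total area = (-6 + 3*exp(-1) + 3*exp(1)) + (-6 + 3*exp(-2) + 3*exp(2)) = -12 + 3*exp(-2) + 3*exp(-1) + 3*exp(1) + 3*exp(2).

-12 + 3*exp(-2) + 3*exp(-1) + 3*exp(1) + 3*exp(2)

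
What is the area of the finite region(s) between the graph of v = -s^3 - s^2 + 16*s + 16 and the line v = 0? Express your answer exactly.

The curve meets the s-axis where -s^3 - s^2 + 16*s + 16 = 0, i.e. -(s - 4)*(s + 1)*(s + 4) = 0, at s = -4, -1, 4.
On [-4, -1] the curve lies below the axis; ∫[-4,-1] (-s^3 - s^2 + 16*s + 16) ds = -117/4, giving area 117/4.
On [-1, 4] the curve lies above the axis; ∫[-1,4] (-s^3 - s^2 + 16*s + 16) ds = 1375/12, giving area 1375/12.
Total area = 117/4 + 1375/12 = 863/6.

863/6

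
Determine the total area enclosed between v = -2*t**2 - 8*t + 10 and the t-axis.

72

The curve meets the t-axis where -2*t**2 - 8*t + 10 = 0, i.e. -2*(t - 1)*(t + 5) = 0, at t = -5, 1.
On [-5, 1] the curve lies above the axis; ∫[-5,1] (-2*t**2 - 8*t + 10) dt = 72, giving area 72.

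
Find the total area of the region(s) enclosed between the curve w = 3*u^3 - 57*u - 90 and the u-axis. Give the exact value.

The curve meets the u-axis where 3*u^3 - 57*u - 90 = 0, i.e. 3*(u - 5)*(u + 2)*(u + 3) = 0, at u = -3, -2, 5.
On [-3, -2] the curve lies above the axis; ∫[-3,-2] (3*u^3 - 57*u - 90) du = 15/4, giving area 15/4.
On [-2, 5] the curve lies below the axis; ∫[-2,5] (3*u^3 - 57*u - 90) du = -3087/4, giving area 3087/4.
Total area = 15/4 + 3087/4 = 1551/2.

1551/2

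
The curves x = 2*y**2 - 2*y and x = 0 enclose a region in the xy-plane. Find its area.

1/3

Both boundary curves give x as a function of y, so integrate with respect to y. Setting them equal: 2*y**2 - 2*y = 0, i.e. 2*y*(y - 1) = 0, so they meet at y = 0, 1.
For y in [0, 1], x = 2*y**2 - 2*y is on the left; area = ∫[0,1] (-(2*y**2 - 2*y)) dy = 1/3.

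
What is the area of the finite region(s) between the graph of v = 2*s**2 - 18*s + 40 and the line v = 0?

1/3

The curve meets the s-axis where 2*s**2 - 18*s + 40 = 0, i.e. 2*(s - 5)*(s - 4) = 0, at s = 4, 5.
On [4, 5] the curve lies below the axis; ∫[4,5] (2*s**2 - 18*s + 40) ds = -1/3, giving area 1/3.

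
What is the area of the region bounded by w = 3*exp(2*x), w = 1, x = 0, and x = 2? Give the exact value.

On [0, 2], (3*exp(2*x)) - (1) = 3*exp(2*x) - 1 is ≥ 0 throughout, so the area is a single integral of |3*exp(2*x) - 1|.
∫[0,2] (3*exp(2*x) - 1) dx = -7/2 + 3*exp(4)/2.

-7/2 + 3*exp(4)/2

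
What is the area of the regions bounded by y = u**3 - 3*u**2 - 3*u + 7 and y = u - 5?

Set the curves equal: u**3 - 3*u**2 - 3*u + 7 = u - 5, so u**3 - 3*u**2 - 4*u + 12 = 0, which factors as (u - 3)*(u - 2)*(u + 2) = 0. The curves meet at u = -2, 2, 3.
On [-2, 2], y = u**3 - 3*u**2 - 3*u + 7 is on top; that piece has area ∫[-2,2] (u**3 - 3*u**2 - 4*u + 12) du = 32.
On [2, 3], y = u - 5 is on top; that piece has area ∫[2,3] (-(u**3 - 3*u**2 - 4*u + 12)) du = 3/4.
Total enclosed area = 32 + 3/4 = 131/4.

131/4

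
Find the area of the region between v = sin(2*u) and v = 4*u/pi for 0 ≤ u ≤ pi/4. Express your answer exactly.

On [0, pi/4], (sin(2*u)) - (4*u/pi) = -4*u/pi + sin(2*u) is ≥ 0 throughout, so the area is a single integral of |-4*u/pi + sin(2*u)|.
∫[0,pi/4] (-4*u/pi + sin(2*u)) du = 1/2 - pi/8.

1/2 - pi/8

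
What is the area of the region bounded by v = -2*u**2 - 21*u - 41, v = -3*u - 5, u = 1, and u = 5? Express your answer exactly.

1328/3

On [1, 5], (-2*u**2 - 21*u - 41) - (-3*u - 5) = -2*u**2 - 18*u - 36 is ≤ 0 throughout, so the area is a single integral of |-2*u**2 - 18*u - 36|.
∫[1,5] (-2*u**2 - 18*u - 36) du = -1328/3; the area of that piece is 1328/3.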